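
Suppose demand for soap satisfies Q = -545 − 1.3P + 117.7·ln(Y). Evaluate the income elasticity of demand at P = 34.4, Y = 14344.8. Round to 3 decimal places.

At P = 34.4, Y = 14344.8: Q = 536.804.
Holding P constant, ∂Q/∂Y = 117.7/Y = 0.00820506.
η_Y = (∂Q/∂Y)·(Y/Q) = 0.00820506 × (14344.8/536.804) = 0.219.

0.219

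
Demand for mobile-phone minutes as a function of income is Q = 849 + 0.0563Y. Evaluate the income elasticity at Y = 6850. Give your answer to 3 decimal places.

0.312

At Y = 6850: Q = 1234.655.
dQ/dY = 0.0563.
η = (dQ/dY)·(Y/Q) = 0.0563 × (6850/1234.655) = 0.312.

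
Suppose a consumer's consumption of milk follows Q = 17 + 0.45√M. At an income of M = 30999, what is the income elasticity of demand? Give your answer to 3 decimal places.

At M = 30999: Q = 96.229.
dQ/dM = 0.45/(2√M) = 0.00127793 at this income.
η = (dQ/dM)·(M/Q) = 0.00127793 × (30999/96.229) = 0.412.

0.412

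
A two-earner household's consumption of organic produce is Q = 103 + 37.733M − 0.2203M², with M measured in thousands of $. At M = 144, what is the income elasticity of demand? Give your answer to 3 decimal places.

At M = 144: Q = 968.4112.
dQ/dM = 37.733 − 0.4406M = -25.71340.
η = (dQ/dM)·(M/Q) = -25.71340 × (144/968.4112) = -3.824.

-3.824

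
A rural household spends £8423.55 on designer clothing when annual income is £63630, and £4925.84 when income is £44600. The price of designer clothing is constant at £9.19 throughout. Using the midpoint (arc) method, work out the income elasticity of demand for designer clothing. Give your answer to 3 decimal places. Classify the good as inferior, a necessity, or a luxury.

With a constant price, Q₁ = 8423.55/9.19 = 916.600 and Q₂ = 4925.84/9.19 = 536.000 (equivalently, work directly with expenditure since P cancels).
Midpoint %ΔQ = (4925.84 − 8423.55)/6674.70 = -0.52403; midpoint %ΔI = (44600 − 63630)/54115 = -0.35166.
η = -0.52403 / -0.35166 = 1.490.
η > 1 ⇒ luxury.

1.490 (luxury)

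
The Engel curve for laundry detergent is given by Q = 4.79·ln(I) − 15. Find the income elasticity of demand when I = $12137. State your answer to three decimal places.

0.159

At I = 12137: Q = 30.045.
dQ/dI = 4.79/I = 0.000394661 at this income.
η = (dQ/dI)·(I/Q) = 0.000394661 × (12137/30.045) = 0.159.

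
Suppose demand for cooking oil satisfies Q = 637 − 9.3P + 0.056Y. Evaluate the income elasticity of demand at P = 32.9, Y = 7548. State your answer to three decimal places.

At P = 32.9, Y = 7548: Q = 753.718.
Holding P constant, ∂Q/∂Y = 0.056.
η_Y = (∂Q/∂Y)·(Y/Q) = 0.056 × (7548/753.718) = 0.561.

0.561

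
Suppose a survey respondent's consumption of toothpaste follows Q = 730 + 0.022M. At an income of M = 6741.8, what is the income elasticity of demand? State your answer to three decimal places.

At M = 6741.8: Q = 878.320.
dQ/dM = 0.022.
η = (dQ/dM)·(M/Q) = 0.022 × (6741.8/878.320) = 0.169.

0.169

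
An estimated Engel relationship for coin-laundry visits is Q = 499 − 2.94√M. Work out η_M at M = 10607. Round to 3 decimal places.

At M = 10607: Q = 196.209.
dQ/dM = -2.94/(2√M) = -0.0142732 at this income.
η = (dQ/dM)·(M/Q) = -0.0142732 × (10607/196.209) = -0.772.

-0.772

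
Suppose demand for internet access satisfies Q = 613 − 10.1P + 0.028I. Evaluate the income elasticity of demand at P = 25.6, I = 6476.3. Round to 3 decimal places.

At P = 25.6, I = 6476.3: Q = 535.776.
Holding P constant, ∂Q/∂I = 0.028.
η_I = (∂Q/∂I)·(I/Q) = 0.028 × (6476.3/535.776) = 0.338.

0.338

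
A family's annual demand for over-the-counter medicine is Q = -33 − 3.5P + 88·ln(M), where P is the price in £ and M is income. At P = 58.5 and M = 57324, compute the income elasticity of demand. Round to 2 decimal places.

At P = 58.5, M = 57324: Q = 726.420.
Holding P constant, ∂Q/∂M = 88/M = 0.00153513.
η_M = (∂Q/∂M)·(M/Q) = 0.00153513 × (57324/726.420) = 0.12.

0.12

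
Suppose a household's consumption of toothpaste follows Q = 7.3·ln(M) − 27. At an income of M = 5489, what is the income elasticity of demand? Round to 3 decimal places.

At M = 5489: Q = 35.857.
dQ/dM = 7.3/M = 0.00132993 at this income.
η = (dQ/dM)·(M/Q) = 0.00132993 × (5489/35.857) = 0.204.

0.204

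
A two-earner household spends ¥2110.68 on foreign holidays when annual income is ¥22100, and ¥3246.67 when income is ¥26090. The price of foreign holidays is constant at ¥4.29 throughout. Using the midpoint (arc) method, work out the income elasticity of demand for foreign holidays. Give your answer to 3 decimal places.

With a constant price, Q₁ = 2110.68/4.29 = 492.000 and Q₂ = 3246.67/4.29 = 756.800 (equivalently, work directly with expenditure since P cancels).
Midpoint %ΔQ = (3246.67 − 2110.68)/2678.68 = 0.42409; midpoint %ΔI = (26090 − 22100)/24095 = 0.16559.
η = 0.42409 / 0.16559 = 2.561.

2.561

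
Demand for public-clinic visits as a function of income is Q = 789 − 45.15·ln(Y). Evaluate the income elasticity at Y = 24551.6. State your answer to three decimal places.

At Y = 24551.6: Q = 332.600.
dQ/dY = -45.15/Y = -0.00183898 at this income.
η = (dQ/dY)·(Y/Q) = -0.00183898 × (24551.6/332.600) = -0.136.

-0.136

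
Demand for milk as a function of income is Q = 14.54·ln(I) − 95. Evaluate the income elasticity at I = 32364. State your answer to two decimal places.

0.26

At I = 32364: Q = 55.995.
dQ/dI = 14.54/I = 0.000449265 at this income.
η = (dQ/dI)·(I/Q) = 0.000449265 × (32364/55.995) = 0.26.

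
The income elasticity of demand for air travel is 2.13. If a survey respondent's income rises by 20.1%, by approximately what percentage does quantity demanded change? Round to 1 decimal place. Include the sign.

%ΔQ ≈ η × %ΔI = 2.13 × 20.1% = 42.8%.

42.8%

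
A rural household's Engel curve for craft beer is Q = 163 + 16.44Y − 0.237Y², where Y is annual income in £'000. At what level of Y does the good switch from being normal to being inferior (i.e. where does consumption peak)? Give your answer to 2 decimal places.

34.68

dQ/dY = 16.44 − 0.474Y.
The good is inferior where dQ/dY < 0. Setting dQ/dY = 0 gives Y = 16.44 / 0.474 = 34.68.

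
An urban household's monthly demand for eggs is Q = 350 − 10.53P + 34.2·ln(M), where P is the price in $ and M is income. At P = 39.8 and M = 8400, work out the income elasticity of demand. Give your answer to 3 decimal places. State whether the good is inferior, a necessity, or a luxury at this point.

0.143 (necessity)

At P = 39.8, M = 8400: Q = 239.937.
Holding P constant, ∂Q/∂M = 34.2/M = 0.00407143.
η_M = (∂Q/∂M)·(M/Q) = 0.00407143 × (8400/239.937) = 0.143.
Since 0 < η < 1, this is a necessity.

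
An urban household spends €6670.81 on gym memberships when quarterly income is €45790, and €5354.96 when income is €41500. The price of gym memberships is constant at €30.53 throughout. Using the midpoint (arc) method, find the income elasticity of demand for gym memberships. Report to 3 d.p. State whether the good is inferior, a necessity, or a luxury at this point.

With a constant price, Q₁ = 6670.81/30.53 = 218.500 and Q₂ = 5354.96/30.53 = 175.400 (equivalently, work directly with expenditure since P cancels).
Midpoint %ΔQ = (5354.96 − 6670.81)/6012.89 = -0.21884; midpoint %ΔI = (41500 − 45790)/43645 = -0.09829.
η = -0.21884 / -0.09829 = 2.226.
η > 1 ⇒ luxury.

2.226 (luxury)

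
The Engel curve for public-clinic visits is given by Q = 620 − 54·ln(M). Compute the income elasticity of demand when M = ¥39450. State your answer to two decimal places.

-1.11

At M = 39450: Q = 48.529.
dQ/dM = -54/M = -0.00136882 at this income.
η = (dQ/dM)·(M/Q) = -0.00136882 × (39450/48.529) = -1.11.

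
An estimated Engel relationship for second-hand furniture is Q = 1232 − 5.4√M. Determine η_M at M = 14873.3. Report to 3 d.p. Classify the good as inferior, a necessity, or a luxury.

At M = 14873.3: Q = 573.437.
dQ/dM = -5.4/(2√M) = -0.0221391 at this income.
η = (dQ/dM)·(M/Q) = -0.0221391 × (14873.3/573.437) = -0.574.
Since η < 0, the good is an inferior good.

-0.574 (inferior good)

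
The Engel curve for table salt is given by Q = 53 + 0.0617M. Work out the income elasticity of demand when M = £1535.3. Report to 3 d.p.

At M = 1535.3: Q = 147.728.
dQ/dM = 0.0617.
η = (dQ/dM)·(M/Q) = 0.0617 × (1535.3/147.728) = 0.641.

0.641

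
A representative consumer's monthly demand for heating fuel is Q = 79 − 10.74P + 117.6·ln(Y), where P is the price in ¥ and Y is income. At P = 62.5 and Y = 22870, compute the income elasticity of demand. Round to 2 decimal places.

At P = 62.5, Y = 22870: Q = 588.170.
Holding P constant, ∂Q/∂Y = 117.6/Y = 0.00514211.
η_Y = (∂Q/∂Y)·(Y/Q) = 0.00514211 × (22870/588.170) = 0.20.

0.20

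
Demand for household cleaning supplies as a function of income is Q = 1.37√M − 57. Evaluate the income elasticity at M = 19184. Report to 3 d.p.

0.715

At M = 19184: Q = 132.754.
dQ/dM = 1.37/(2√M) = 0.00494562 at this income.
η = (dQ/dM)·(M/Q) = 0.00494562 × (19184/132.754) = 0.715.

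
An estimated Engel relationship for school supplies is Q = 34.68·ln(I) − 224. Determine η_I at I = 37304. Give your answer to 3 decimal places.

At I = 37304: Q = 141.071.
dQ/dI = 34.68/I = 0.000929659 at this income.
η = (dQ/dI)·(I/Q) = 0.000929659 × (37304/141.071) = 0.246.

0.246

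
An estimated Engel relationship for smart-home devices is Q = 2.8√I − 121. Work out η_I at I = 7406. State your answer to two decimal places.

1.00

At I = 7406: Q = 119.963.
dQ/dI = 2.8/(2√I) = 0.0162681 at this income.
η = (dQ/dI)·(I/Q) = 0.0162681 × (7406/119.963) = 1.00.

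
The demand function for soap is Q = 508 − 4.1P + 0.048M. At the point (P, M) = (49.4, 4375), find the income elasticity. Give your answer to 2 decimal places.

0.41

At P = 49.4, M = 4375: Q = 515.460.
Holding P constant, ∂Q/∂M = 0.048.
η_M = (∂Q/∂M)·(M/Q) = 0.048 × (4375/515.460) = 0.41.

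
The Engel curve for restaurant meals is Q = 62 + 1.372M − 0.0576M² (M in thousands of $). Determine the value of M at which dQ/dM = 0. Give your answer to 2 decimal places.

dQ/dM = 1.372 − 0.1152M.
The good is inferior where dQ/dM < 0. Setting dQ/dM = 0 gives M = 1.372 / 0.1152 = 11.91.

11.91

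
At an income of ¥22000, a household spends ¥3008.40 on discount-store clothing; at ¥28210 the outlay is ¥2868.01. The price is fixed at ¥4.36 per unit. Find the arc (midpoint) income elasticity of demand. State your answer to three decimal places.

-0.193

With a constant price, Q₁ = 3008.40/4.36 = 690.000 and Q₂ = 2868.01/4.36 = 657.800 (equivalently, work directly with expenditure since P cancels).
Midpoint %ΔQ = (2868.01 − 3008.40)/2938.21 = -0.04778; midpoint %ΔI = (28210 − 22000)/25105 = 0.24736.
η = -0.04778 / 0.24736 = -0.193.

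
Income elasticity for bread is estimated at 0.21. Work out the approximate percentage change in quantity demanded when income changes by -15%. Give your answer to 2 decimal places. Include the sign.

%ΔQ ≈ η × %ΔI = 0.21 × (-15%) = -3.15%.

-3.15%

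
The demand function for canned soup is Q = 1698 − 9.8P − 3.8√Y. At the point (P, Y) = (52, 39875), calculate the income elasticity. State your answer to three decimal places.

-0.883

At P = 52, Y = 39875: Q = 429.588.
Holding P constant, ∂Q/∂Y = -3.8/(2√Y) = -0.00951488.
η_Y = (∂Q/∂Y)·(Y/Q) = -0.00951488 × (39875/429.588) = -0.883.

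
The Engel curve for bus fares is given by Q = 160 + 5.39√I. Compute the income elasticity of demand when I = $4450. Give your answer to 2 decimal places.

At I = 4450: Q = 519.558.
dQ/dI = 5.39/(2√I) = 0.0403998 at this income.
η = (dQ/dI)·(I/Q) = 0.0403998 × (4450/519.558) = 0.35.

0.35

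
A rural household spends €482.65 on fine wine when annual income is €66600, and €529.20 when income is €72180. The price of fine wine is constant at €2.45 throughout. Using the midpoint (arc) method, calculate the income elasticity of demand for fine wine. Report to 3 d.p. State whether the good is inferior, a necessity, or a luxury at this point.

1.144 (luxury)

With a constant price, Q₁ = 482.65/2.45 = 197.000 and Q₂ = 529.20/2.45 = 216.000 (equivalently, work directly with expenditure since P cancels).
Midpoint %ΔQ = (529.20 − 482.65)/505.93 = 0.09201; midpoint %ΔI = (72180 − 66600)/69390 = 0.08042.
η = 0.09201 / 0.08042 = 1.144.
η > 1 ⇒ luxury.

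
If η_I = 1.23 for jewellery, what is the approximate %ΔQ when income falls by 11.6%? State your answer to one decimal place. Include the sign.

%ΔQ ≈ η × %ΔI = 1.23 × (-11.6%) = -14.3%.

-14.3%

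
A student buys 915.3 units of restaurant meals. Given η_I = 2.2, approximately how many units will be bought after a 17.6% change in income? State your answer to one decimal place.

%ΔQ ≈ η × %ΔI = 2.2 × 17.6% = 38.72%.
New Q ≈ 915.3 × (1 + 0.3872) = 1269.7.

1269.7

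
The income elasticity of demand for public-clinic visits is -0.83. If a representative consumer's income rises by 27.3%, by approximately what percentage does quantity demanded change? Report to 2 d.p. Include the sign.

%ΔQ ≈ η × %ΔI = -0.83 × 27.3% = -22.66%.

-22.66%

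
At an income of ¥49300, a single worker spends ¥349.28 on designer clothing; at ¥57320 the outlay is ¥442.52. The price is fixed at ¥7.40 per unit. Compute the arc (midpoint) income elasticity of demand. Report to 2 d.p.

With a constant price, Q₁ = 349.28/7.40 = 47.200 and Q₂ = 442.52/7.40 = 59.800 (equivalently, work directly with expenditure since P cancels).
Midpoint %ΔQ = (442.52 − 349.28)/395.90 = 0.23551; midpoint %ΔI = (57320 − 49300)/53310 = 0.15044.
η = 0.23551 / 0.15044 = 1.57.

1.57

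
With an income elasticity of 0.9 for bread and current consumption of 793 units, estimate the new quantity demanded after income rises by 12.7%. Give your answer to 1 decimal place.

883.6

%ΔQ ≈ η × %ΔI = 0.9 × 12.7% = 11.43%.
New Q ≈ 793 × (1 + 0.1143) = 883.6.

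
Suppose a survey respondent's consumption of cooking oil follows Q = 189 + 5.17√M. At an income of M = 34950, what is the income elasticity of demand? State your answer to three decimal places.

0.418

At M = 34950: Q = 1155.527.
dQ/dM = 5.17/(2√M) = 0.0138273 at this income.
η = (dQ/dM)·(M/Q) = 0.0138273 × (34950/1155.527) = 0.418.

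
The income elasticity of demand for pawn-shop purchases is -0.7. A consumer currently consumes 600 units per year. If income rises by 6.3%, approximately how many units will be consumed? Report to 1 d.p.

573.5

%ΔQ ≈ η × %ΔI = -0.7 × 6.3% = -4.41%.
New Q ≈ 600 × (1 − 0.0441) = 573.5.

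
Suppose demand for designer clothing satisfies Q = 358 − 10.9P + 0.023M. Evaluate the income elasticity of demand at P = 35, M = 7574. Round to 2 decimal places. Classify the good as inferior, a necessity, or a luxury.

1.16 (luxury)

At P = 35, M = 7574: Q = 150.702.
Holding P constant, ∂Q/∂M = 0.023.
η_M = (∂Q/∂M)·(M/Q) = 0.023 × (7574/150.702) = 1.16.
Since η > 1, this is a luxury.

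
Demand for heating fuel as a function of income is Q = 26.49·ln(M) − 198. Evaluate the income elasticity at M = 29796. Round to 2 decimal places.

0.35

At M = 29796: Q = 74.903.
dQ/dM = 26.49/M = 0.000889046 at this income.
η = (dQ/dM)·(M/Q) = 0.000889046 × (29796/74.903) = 0.35.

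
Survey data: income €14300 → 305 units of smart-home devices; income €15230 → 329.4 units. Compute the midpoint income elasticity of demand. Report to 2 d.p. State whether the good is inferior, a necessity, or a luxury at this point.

ΔQ = 329.4 − 305 = 24.4; midpoint Q̄ = (305 + 329.4)/2 = 317.2.
ΔI = 15230 − 14300 = 930; midpoint Ī = (14300 + 15230)/2 = 14765.
η = (ΔQ/Q̄) ÷ (ΔI/Ī) = (24.4/317.2) ÷ (930/14765) = 1.22.
η > 1 ⇒ luxury.

1.22 (luxury)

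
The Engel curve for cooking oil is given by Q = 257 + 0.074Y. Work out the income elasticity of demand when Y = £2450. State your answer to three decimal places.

At Y = 2450: Q = 438.300.
dQ/dY = 0.074.
η = (dQ/dY)·(Y/Q) = 0.074 × (2450/438.300) = 0.414.

0.414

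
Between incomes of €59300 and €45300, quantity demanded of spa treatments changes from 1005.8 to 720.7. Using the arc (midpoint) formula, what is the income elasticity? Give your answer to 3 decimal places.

ΔQ = 720.7 − 1005.8 = -285.1; midpoint Q̄ = (1005.8 + 720.7)/2 = 863.25.
ΔI = 45300 − 59300 = -14000; midpoint Ī = (59300 + 45300)/2 = 52300.
η = (ΔQ/Q̄) ÷ (ΔI/Ī) = (-285.1/863.25) ÷ (-14000/52300) = 1.234.

1.234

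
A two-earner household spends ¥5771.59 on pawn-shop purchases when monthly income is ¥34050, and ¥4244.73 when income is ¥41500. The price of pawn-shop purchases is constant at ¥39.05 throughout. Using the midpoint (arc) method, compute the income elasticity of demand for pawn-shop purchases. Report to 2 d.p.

With a constant price, Q₁ = 5771.59/39.05 = 147.800 and Q₂ = 4244.73/39.05 = 108.700 (equivalently, work directly with expenditure since P cancels).
Midpoint %ΔQ = (4244.73 − 5771.59)/5008.16 = -0.30487; midpoint %ΔI = (41500 − 34050)/37775 = 0.19722.
η = -0.30487 / 0.19722 = -1.55.

-1.55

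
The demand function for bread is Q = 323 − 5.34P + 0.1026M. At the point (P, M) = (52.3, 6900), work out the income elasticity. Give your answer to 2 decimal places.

0.94

At P = 52.3, M = 6900: Q = 751.658.
Holding P constant, ∂Q/∂M = 0.1026.
η_M = (∂Q/∂M)·(M/Q) = 0.1026 × (6900/751.658) = 0.94.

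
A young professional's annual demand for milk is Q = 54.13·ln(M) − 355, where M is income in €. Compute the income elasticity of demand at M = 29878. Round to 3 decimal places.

0.267

At M = 29878: Q = 202.803.
dQ/dM = 54.13/M = 0.0018117 at this income.
η = (dQ/dM)·(M/Q) = 0.0018117 × (29878/202.803) = 0.267.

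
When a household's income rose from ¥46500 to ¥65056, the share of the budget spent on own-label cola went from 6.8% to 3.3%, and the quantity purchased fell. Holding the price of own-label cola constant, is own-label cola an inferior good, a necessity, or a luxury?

inferior good

Quantity demanded falls as income rises, so η < 0.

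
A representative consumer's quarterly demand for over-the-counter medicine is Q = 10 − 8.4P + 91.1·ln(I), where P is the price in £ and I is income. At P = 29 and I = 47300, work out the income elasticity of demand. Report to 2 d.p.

0.12

At P = 29, I = 47300: Q = 747.025.
Holding P constant, ∂Q/∂I = 91.1/I = 0.001926.
η_I = (∂Q/∂I)·(I/Q) = 0.001926 × (47300/747.025) = 0.12.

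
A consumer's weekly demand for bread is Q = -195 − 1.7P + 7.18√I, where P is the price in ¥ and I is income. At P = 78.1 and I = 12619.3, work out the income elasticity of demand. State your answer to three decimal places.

0.842

At P = 78.1, I = 12619.3: Q = 478.800.
Holding P constant, ∂Q/∂I = 7.18/(2√I) = 0.0319578.
η_I = (∂Q/∂I)·(I/Q) = 0.0319578 × (12619.3/478.800) = 0.842.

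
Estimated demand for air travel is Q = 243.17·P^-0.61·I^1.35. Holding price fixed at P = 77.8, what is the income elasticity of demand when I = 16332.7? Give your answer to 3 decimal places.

1.350

For a multiplicative demand Q = A·P^α·I^β, the income elasticity is β everywhere.
Here β = 1.35, so η = 1.350.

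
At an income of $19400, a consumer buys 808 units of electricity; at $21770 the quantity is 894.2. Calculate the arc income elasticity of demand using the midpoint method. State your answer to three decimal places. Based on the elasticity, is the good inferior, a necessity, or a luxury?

0.880 (necessity)

ΔQ = 894.2 − 808 = 86.2; midpoint Q̄ = (808 + 894.2)/2 = 851.1.
ΔI = 21770 − 19400 = 2370; midpoint Ī = (19400 + 21770)/2 = 20585.
η = (ΔQ/Q̄) ÷ (ΔI/Ī) = (86.2/851.1) ÷ (2370/20585) = 0.880.
0 < η < 1 ⇒ necessity.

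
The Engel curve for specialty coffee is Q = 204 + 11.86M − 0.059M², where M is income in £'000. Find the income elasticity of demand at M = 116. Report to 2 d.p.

At M = 116: Q = 785.8560.
dQ/dM = 11.86 − 0.118M = -1.82800.
η = (dQ/dM)·(M/Q) = -1.82800 × (116/785.8560) = -0.27.

-0.27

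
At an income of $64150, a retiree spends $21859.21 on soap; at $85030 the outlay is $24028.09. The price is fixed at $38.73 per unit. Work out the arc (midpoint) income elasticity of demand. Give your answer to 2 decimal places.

0.34

With a constant price, Q₁ = 21859.21/38.73 = 564.400 and Q₂ = 24028.09/38.73 = 620.400 (equivalently, work directly with expenditure since P cancels).
Midpoint %ΔQ = (24028.09 − 21859.21)/22943.65 = 0.09453; midpoint %ΔI = (85030 − 64150)/74590 = 0.27993.
η = 0.09453 / 0.27993 = 0.34.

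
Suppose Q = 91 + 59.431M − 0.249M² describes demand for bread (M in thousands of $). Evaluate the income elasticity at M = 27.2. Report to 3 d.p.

0.819

At M = 27.2: Q = 1523.3030.
dQ/dM = 59.431 − 0.498M = 45.88540.
η = (dQ/dM)·(M/Q) = 45.88540 × (27.2/1523.3030) = 0.819.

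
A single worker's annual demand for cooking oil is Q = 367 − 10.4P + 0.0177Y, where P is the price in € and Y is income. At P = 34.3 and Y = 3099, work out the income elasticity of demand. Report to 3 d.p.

0.842

At P = 34.3, Y = 3099: Q = 65.132.
Holding P constant, ∂Q/∂Y = 0.0177.
η_Y = (∂Q/∂Y)·(Y/Q) = 0.0177 × (3099/65.132) = 0.842.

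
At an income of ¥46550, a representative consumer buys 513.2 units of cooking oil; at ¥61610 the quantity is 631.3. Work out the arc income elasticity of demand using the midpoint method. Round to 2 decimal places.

ΔQ = 631.3 − 513.2 = 118.1; midpoint Q̄ = (513.2 + 631.3)/2 = 572.25.
ΔI = 61610 − 46550 = 15060; midpoint Ī = (46550 + 61610)/2 = 54080.
η = (ΔQ/Q̄) ÷ (ΔI/Ī) = (118.1/572.25) ÷ (15060/54080) = 0.74.

0.74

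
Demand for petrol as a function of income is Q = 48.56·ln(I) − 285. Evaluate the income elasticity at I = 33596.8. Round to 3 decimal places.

0.220

At I = 33596.8: Q = 221.101.
dQ/dI = 48.56/I = 0.00144538 at this income.
η = (dQ/dI)·(I/Q) = 0.00144538 × (33596.8/221.101) = 0.220.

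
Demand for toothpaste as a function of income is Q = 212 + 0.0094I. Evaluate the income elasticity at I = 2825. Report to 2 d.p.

0.11

At I = 2825: Q = 238.555.
dQ/dI = 0.0094.
η = (dQ/dI)·(I/Q) = 0.0094 × (2825/238.555) = 0.11.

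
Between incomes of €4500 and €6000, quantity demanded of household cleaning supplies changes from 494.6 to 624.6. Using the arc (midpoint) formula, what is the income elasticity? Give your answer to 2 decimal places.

ΔQ = 624.6 − 494.6 = 130; midpoint Q̄ = (494.6 + 624.6)/2 = 559.6.
ΔI = 6000 − 4500 = 1500; midpoint Ī = (4500 + 6000)/2 = 5250.
η = (ΔQ/Q̄) ÷ (ΔI/Ī) = (130/559.6) ÷ (1500/5250) = 0.81.

0.81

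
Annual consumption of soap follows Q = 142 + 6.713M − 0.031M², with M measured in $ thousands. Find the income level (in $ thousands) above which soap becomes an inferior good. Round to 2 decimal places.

dQ/dM = 6.713 − 0.062M.
The good is inferior where dQ/dM < 0. Setting dQ/dM = 0 gives M = 6.713 / 0.062 = 108.27.

108.27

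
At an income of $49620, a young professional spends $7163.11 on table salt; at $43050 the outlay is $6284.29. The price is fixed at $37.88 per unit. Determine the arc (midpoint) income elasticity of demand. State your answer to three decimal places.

0.922

With a constant price, Q₁ = 7163.11/37.88 = 189.100 and Q₂ = 6284.29/37.88 = 165.900 (equivalently, work directly with expenditure since P cancels).
Midpoint %ΔQ = (6284.29 − 7163.11)/6723.70 = -0.13070; midpoint %ΔI = (43050 − 49620)/46335 = -0.14179.
η = -0.13070 / -0.14179 = 0.922.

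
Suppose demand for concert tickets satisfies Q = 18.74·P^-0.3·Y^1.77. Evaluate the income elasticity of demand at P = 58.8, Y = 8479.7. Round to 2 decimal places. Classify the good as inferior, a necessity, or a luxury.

1.77 (luxury)

For a multiplicative demand Q = A·P^α·Y^β, the income elasticity is β everywhere.
Here β = 1.77, so η = 1.77.
Since η > 1, this is a luxury.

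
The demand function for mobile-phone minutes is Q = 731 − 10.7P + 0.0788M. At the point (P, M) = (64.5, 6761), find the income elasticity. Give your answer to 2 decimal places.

0.93

At P = 64.5, M = 6761: Q = 573.617.
Holding P constant, ∂Q/∂M = 0.0788.
η_M = (∂Q/∂M)·(M/Q) = 0.0788 × (6761/573.617) = 0.93.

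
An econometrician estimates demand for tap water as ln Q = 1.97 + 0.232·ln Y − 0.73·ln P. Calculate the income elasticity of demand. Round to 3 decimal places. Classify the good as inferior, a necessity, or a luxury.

0.232 (necessity)

In a log-linear demand, the coefficient on ln Y is the income elasticity.
So η = 0.232.
0 < η < 1 ⇒ necessity.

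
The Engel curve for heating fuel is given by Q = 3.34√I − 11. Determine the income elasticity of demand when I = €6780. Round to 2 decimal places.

At I = 6780: Q = 264.018.
dQ/dI = 3.34/(2√I) = 0.0202816 at this income.
η = (dQ/dI)·(I/Q) = 0.0202816 × (6780/264.018) = 0.52.

0.52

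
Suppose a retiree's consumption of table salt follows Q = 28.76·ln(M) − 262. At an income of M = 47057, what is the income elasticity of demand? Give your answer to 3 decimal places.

At M = 47057: Q = 47.432.
dQ/dM = 28.76/M = 0.000611174 at this income.
η = (dQ/dM)·(M/Q) = 0.000611174 × (47057/47.432) = 0.606.

0.606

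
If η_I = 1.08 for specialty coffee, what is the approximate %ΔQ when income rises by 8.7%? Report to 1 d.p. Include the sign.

%ΔQ ≈ η × %ΔI = 1.08 × 8.7% = 9.4%.

9.4%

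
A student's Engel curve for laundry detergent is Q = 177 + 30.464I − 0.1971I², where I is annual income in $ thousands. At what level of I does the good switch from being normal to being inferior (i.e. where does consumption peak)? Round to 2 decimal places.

77.28

dQ/dI = 30.464 − 0.3942I.
The good is inferior where dQ/dI < 0. Setting dQ/dI = 0 gives I = 30.464 / 0.3942 = 77.28.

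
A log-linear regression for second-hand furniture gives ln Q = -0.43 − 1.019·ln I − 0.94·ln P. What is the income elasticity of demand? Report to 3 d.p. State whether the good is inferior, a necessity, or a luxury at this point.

In a log-linear demand, the coefficient on ln I is the income elasticity.
So η = -1.019.
η < 0 ⇒ inferior good.

-1.019 (inferior good)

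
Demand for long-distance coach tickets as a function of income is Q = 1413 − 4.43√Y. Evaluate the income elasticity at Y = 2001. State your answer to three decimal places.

At Y = 2001: Q = 1214.835.
dQ/dY = -4.43/(2√Y) = -0.0495165 at this income.
η = (dQ/dY)·(Y/Q) = -0.0495165 × (2001/1214.835) = -0.082.

-0.082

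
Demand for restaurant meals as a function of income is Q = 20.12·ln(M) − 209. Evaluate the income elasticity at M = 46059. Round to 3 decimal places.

At M = 46059: Q = 7.042.
dQ/dM = 20.12/M = 0.000436831 at this income.
η = (dQ/dM)·(M/Q) = 0.000436831 × (46059/7.042) = 2.857.

2.857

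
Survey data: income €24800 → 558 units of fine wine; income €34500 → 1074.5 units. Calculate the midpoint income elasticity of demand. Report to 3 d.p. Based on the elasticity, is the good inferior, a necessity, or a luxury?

ΔQ = 1074.5 − 558 = 516.5; midpoint Q̄ = (558 + 1074.5)/2 = 816.25.
ΔI = 34500 − 24800 = 9700; midpoint Ī = (24800 + 34500)/2 = 29650.
η = (ΔQ/Q̄) ÷ (ΔI/Ī) = (516.5/816.25) ÷ (9700/29650) = 1.934.
η > 1 ⇒ luxury.

1.934 (luxury)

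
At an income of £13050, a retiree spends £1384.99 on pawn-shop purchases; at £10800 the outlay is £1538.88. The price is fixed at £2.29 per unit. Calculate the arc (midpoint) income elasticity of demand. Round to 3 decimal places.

-0.558

With a constant price, Q₁ = 1384.99/2.29 = 604.799 and Q₂ = 1538.88/2.29 = 672.000 (equivalently, work directly with expenditure since P cancels).
Midpoint %ΔQ = (1538.88 − 1384.99)/1461.94 = 0.10526; midpoint %ΔI = (10800 − 13050)/11925 = -0.18868.
η = 0.10526 / -0.18868 = -0.558.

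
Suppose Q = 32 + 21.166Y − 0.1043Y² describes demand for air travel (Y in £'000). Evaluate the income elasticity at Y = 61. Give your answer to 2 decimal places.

0.55

At Y = 61: Q = 935.0257.
dQ/dY = 21.166 − 0.2086Y = 8.44140.
η = (dQ/dY)·(Y/Q) = 8.44140 × (61/935.0257) = 0.55.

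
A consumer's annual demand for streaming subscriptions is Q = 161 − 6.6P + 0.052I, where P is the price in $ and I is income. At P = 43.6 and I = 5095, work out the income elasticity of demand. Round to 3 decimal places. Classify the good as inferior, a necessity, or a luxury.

At P = 43.6, I = 5095: Q = 138.180.
Holding P constant, ∂Q/∂I = 0.052.
η_I = (∂Q/∂I)·(I/Q) = 0.052 × (5095/138.180) = 1.917.
Since η > 1, this is a luxury.

1.917 (luxury)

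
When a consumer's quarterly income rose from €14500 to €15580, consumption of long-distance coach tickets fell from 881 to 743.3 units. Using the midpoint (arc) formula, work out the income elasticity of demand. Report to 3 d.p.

ΔQ = 743.3 − 881 = -137.7; midpoint Q̄ = (881 + 743.3)/2 = 812.15.
ΔI = 15580 − 14500 = 1080; midpoint Ī = (14500 + 15580)/2 = 15040.
η = (ΔQ/Q̄) ÷ (ΔI/Ī) = (-137.7/812.15) ÷ (1080/15040) = -2.361.

-2.361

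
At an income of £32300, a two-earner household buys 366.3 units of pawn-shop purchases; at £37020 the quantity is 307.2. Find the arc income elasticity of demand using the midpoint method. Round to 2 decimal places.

-1.29

ΔQ = 307.2 − 366.3 = -59.1; midpoint Q̄ = (366.3 + 307.2)/2 = 336.75.
ΔI = 37020 − 32300 = 4720; midpoint Ī = (32300 + 37020)/2 = 34660.
η = (ΔQ/Q̄) ÷ (ΔI/Ī) = (-59.1/336.75) ÷ (4720/34660) = -1.29.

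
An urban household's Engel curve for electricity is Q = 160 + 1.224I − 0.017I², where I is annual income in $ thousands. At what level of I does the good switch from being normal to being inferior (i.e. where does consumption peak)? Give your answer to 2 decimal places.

dQ/dI = 1.224 − 0.034I.
The good is inferior where dQ/dI < 0. Setting dQ/dI = 0 gives I = 1.224 / 0.034 = 36.00.

36.00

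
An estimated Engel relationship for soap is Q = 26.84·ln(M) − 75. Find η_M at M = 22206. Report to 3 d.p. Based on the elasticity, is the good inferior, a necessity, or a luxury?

At M = 22206: Q = 193.618.
dQ/dM = 26.84/M = 0.00120868 at this income.
η = (dQ/dM)·(M/Q) = 0.00120868 × (22206/193.618) = 0.139.
Since 0 < η < 1, the good is a necessity.

0.139 (necessity)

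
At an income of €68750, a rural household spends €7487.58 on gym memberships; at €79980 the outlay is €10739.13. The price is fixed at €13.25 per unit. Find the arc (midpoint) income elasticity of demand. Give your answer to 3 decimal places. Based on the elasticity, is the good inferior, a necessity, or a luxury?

With a constant price, Q₁ = 7487.58/13.25 = 565.100 and Q₂ = 10739.13/13.25 = 810.500 (equivalently, work directly with expenditure since P cancels).
Midpoint %ΔQ = (10739.13 − 7487.58)/9113.36 = 0.35679; midpoint %ΔI = (79980 − 68750)/74365 = 0.15101.
η = 0.35679 / 0.15101 = 2.363.
η > 1 ⇒ luxury.

2.363 (luxury)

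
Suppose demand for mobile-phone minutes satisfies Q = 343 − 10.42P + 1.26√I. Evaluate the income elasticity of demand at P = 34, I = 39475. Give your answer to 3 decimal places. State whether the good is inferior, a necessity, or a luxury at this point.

0.524 (necessity)

At P = 34, I = 39475: Q = 239.061.
Holding P constant, ∂Q/∂I = 1.26/(2√I) = 0.00317088.
η_I = (∂Q/∂I)·(I/Q) = 0.00317088 × (39475/239.061) = 0.524.
Since 0 < η < 1, this is a necessity.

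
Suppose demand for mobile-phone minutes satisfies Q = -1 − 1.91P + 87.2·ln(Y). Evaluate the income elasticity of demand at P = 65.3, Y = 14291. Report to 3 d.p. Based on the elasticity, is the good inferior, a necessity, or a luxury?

At P = 65.3, Y = 14291: Q = 708.553.
Holding P constant, ∂Q/∂Y = 87.2/Y = 0.00610174.
η_Y = (∂Q/∂Y)·(Y/Q) = 0.00610174 × (14291/708.553) = 0.123.
Since 0 < η < 1, this is a necessity.

0.123 (necessity)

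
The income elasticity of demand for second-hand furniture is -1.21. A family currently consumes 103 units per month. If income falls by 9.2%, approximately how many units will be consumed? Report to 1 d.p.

%ΔQ ≈ η × %ΔI = -1.21 × (-9.2%) = 11.132%.
New Q ≈ 103 × (1 + 0.11132) = 114.5.

114.5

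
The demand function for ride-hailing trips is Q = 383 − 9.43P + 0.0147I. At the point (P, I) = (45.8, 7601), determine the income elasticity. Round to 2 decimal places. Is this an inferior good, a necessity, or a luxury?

At P = 45.8, I = 7601: Q = 62.841.
Holding P constant, ∂Q/∂I = 0.0147.
η_I = (∂Q/∂I)·(I/Q) = 0.0147 × (7601/62.841) = 1.78.
Since η > 1, this is a luxury.

1.78 (luxury)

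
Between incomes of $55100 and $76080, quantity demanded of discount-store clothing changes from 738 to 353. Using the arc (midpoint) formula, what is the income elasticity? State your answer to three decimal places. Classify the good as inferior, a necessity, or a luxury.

-2.206 (inferior good)

ΔQ = 353 − 738 = -385; midpoint Q̄ = (738 + 353)/2 = 545.5.
ΔI = 76080 − 55100 = 20980; midpoint Ī = (55100 + 76080)/2 = 65590.
η = (ΔQ/Q̄) ÷ (ΔI/Ī) = (-385/545.5) ÷ (20980/65590) = -2.206.
η < 0 ⇒ inferior good.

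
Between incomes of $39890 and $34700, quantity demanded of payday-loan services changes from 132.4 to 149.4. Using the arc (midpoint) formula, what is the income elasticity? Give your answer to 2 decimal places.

-0.87

ΔQ = 149.4 − 132.4 = 17; midpoint Q̄ = (132.4 + 149.4)/2 = 140.9.
ΔI = 34700 − 39890 = -5190; midpoint Ī = (39890 + 34700)/2 = 37295.
η = (ΔQ/Q̄) ÷ (ΔI/Ī) = (17/140.9) ÷ (-5190/37295) = -0.87.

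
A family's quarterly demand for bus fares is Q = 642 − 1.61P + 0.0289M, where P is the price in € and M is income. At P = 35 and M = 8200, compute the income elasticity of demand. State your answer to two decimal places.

0.29

At P = 35, M = 8200: Q = 822.630.
Holding P constant, ∂Q/∂M = 0.0289.
η_M = (∂Q/∂M)·(M/Q) = 0.0289 × (8200/822.630) = 0.29.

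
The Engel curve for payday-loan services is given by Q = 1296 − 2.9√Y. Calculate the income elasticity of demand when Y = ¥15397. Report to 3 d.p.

-0.192

At Y = 15397: Q = 936.155.
dQ/dY = -2.9/(2√Y) = -0.0116856 at this income.
η = (dQ/dY)·(Y/Q) = -0.0116856 × (15397/936.155) = -0.192.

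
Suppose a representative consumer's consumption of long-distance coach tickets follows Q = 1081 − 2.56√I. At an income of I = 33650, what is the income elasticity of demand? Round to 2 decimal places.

-0.38

At I = 33650: Q = 611.395.
dQ/dI = -2.56/(2√I) = -0.00697778 at this income.
η = (dQ/dI)·(I/Q) = -0.00697778 × (33650/611.395) = -0.38.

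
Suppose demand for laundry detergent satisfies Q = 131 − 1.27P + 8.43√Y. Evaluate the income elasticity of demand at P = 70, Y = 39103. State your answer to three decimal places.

At P = 70, Y = 39103: Q = 1709.089.
Holding P constant, ∂Q/∂Y = 8.43/(2√Y) = 0.0213154.
η_Y = (∂Q/∂Y)·(Y/Q) = 0.0213154 × (39103/1709.089) = 0.488.

0.488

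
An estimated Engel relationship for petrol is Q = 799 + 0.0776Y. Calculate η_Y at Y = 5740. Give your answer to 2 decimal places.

At Y = 5740: Q = 1244.424.
dQ/dY = 0.0776.
η = (dQ/dY)·(Y/Q) = 0.0776 × (5740/1244.424) = 0.36.

0.36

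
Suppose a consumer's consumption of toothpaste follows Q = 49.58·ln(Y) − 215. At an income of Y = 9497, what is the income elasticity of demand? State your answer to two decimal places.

At Y = 9497: Q = 239.090.
dQ/dY = 49.58/Y = 0.0052206 at this income.
η = (dQ/dY)·(Y/Q) = 0.0052206 × (9497/239.090) = 0.21.

0.21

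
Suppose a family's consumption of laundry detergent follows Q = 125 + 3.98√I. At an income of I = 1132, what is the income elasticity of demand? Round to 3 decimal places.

0.259

At I = 1132: Q = 258.908.
dQ/dI = 3.98/(2√I) = 0.0591466 at this income.
η = (dQ/dI)·(I/Q) = 0.0591466 × (1132/258.908) = 0.259.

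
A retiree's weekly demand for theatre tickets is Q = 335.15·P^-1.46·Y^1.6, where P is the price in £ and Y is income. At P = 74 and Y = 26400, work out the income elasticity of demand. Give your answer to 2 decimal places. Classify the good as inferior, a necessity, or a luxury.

For a multiplicative demand Q = A·P^α·Y^β, the income elasticity is β everywhere.
Here β = 1.6, so η = 1.60.
Since η > 1, this is a luxury.

1.60 (luxury)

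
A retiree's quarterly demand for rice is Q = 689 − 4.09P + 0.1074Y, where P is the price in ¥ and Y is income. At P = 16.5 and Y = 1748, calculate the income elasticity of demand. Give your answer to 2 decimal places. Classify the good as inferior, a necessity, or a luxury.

At P = 16.5, Y = 1748: Q = 809.250.
Holding P constant, ∂Q/∂Y = 0.1074.
η_Y = (∂Q/∂Y)·(Y/Q) = 0.1074 × (1748/809.250) = 0.23.
Since 0 < η < 1, this is a necessity.

0.23 (necessity)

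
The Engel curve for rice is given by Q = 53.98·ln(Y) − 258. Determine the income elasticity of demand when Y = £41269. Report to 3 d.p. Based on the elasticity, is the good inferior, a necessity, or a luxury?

At Y = 41269: Q = 315.692.
dQ/dY = 53.98/Y = 0.001308 at this income.
η = (dQ/dY)·(Y/Q) = 0.001308 × (41269/315.692) = 0.171.
Since 0 < η < 1, the good is a necessity.

0.171 (necessity)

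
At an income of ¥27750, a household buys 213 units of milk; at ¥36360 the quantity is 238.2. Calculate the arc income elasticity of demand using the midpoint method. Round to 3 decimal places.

0.416

ΔQ = 238.2 − 213 = 25.2; midpoint Q̄ = (213 + 238.2)/2 = 225.6.
ΔI = 36360 − 27750 = 8610; midpoint Ī = (27750 + 36360)/2 = 32055.
η = (ΔQ/Q̄) ÷ (ΔI/Ī) = (25.2/225.6) ÷ (8610/32055) = 0.416.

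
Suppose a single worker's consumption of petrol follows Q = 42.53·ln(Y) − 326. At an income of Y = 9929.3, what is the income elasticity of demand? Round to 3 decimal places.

0.650

At Y = 9929.3: Q = 65.414.
dQ/dY = 42.53/Y = 0.00428328 at this income.
η = (dQ/dY)·(Y/Q) = 0.00428328 × (9929.3/65.414) = 0.650.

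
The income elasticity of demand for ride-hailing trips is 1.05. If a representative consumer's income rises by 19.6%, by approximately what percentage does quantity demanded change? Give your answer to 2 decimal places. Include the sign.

20.58%

%ΔQ ≈ η × %ΔI = 1.05 × 19.6% = 20.58%.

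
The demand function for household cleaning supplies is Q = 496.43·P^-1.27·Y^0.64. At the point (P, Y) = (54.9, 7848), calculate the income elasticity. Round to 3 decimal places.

For a multiplicative demand Q = A·P^α·Y^β, the income elasticity is β everywhere.
Here β = 0.64, so η = 0.640.

0.640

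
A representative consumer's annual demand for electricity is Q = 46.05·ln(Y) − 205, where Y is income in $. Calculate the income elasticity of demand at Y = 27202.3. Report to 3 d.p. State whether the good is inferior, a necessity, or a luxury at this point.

At Y = 27202.3: Q = 265.219.
dQ/dY = 46.05/Y = 0.00169287 at this income.
η = (dQ/dY)·(Y/Q) = 0.00169287 × (27202.3/265.219) = 0.174.
Since 0 < η < 1, the good is a necessity.

0.174 (necessity)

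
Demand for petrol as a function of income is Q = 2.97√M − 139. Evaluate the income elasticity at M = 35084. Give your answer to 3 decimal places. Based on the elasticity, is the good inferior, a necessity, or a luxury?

0.667 (necessity)

At M = 35084: Q = 417.302.
dQ/dM = 2.97/(2√M) = 0.00792815 at this income.
η = (dQ/dM)·(M/Q) = 0.00792815 × (35084/417.302) = 0.667.
Since 0 < η < 1, the good is a necessity.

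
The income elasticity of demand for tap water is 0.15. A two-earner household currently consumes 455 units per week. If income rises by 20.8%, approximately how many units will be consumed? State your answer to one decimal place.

469.2

%ΔQ ≈ η × %ΔI = 0.15 × 20.8% = 3.12%.
New Q ≈ 455 × (1 + 0.0312) = 469.2.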